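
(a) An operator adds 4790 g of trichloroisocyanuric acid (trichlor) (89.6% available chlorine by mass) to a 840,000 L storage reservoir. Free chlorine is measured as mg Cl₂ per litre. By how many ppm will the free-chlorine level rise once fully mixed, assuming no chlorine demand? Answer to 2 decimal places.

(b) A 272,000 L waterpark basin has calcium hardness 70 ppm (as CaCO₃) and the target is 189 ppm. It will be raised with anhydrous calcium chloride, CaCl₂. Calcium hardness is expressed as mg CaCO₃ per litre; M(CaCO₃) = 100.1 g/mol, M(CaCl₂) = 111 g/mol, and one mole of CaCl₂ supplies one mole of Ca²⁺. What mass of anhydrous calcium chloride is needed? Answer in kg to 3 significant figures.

(a) 5.11 ppm; (b) 35.9 kg

(a) Available chlorine delivered: 4790 g × 0.896 = 4292 g as Cl₂.
(a) Concentration rise: 4292 g / 840,000 L = 5.109 mg/L = 5.11 ppm.

(b) Hardness to add: (189 − 70) = 119 mg/L as CaCO₃ × 272,000 L = 32,370 g as CaCO₃.
(b) Moles of Ca²⁺ (1 mol Ca²⁺ ≡ 1 mol CaCO₃): 32,370 / 100.1 g/mol = 323.4 mol.
(b) Mass of CaCl₂: 323.4 × 111 = 35,890 g.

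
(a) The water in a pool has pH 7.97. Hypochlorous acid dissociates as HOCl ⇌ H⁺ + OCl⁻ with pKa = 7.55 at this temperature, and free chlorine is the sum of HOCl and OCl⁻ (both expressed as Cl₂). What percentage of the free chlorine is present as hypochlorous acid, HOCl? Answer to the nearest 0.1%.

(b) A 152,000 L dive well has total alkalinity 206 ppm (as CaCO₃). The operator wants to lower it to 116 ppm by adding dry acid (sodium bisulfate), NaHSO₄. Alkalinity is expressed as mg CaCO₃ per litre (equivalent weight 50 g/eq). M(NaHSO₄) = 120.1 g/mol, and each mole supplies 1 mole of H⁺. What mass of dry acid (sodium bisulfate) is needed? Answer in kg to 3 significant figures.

(a) 27.5%; (b) 32.9 kg

(a) [OCl⁻]/[HOCl] = 10^(pH − pKa) = 10^(7.97 − 7.55) = 10^0.42 = 2.63.
(a) Fraction as HOCl = 1 / (1 + 2.63) = 0.2755.

(b) Alkalinity to neutralize: (206 − 116) = 90 mg/L as CaCO₃ × 152,000 L = 13,680 g as CaCO₃.
(b) Equivalents of H⁺ required: 13,680 ÷ 50 g/eq = 273.6 eq = 273.6 mol NaHSO₄.
(b) Mass of NaHSO₄: 273.6 × 120.1 = 32,860 g.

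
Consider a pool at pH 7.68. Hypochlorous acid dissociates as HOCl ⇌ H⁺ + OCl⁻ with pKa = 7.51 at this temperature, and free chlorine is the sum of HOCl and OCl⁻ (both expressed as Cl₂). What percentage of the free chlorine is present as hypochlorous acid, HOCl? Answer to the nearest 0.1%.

[OCl⁻]/[HOCl] = 10^(pH − pKa) = 10^(7.68 − 7.51) = 10^0.17 = 1.479.
Fraction as HOCl = 1 / (1 + 1.479) = 0.4034.

40.3%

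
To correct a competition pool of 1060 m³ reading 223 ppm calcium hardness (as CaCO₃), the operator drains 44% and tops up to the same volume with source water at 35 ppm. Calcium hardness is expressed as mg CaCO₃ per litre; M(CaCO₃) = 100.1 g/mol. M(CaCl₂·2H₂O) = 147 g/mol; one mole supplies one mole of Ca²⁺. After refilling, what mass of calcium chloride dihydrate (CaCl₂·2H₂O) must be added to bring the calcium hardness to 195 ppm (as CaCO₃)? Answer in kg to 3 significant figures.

85.2 kg

Volume: 1060 m³ = 1,060,000 L.
After draining 44% and refilling: 223 × 0.56 + 35 × 0.44 = 140.28 ppm.
Deficit to target: 195 − 140.28 = 54.72 mg/L.
As CaCO₃: 54.72 mg/L × 1,060,000 L = 58,000 g; ÷ 100.1 = 579.5 mol Ca²⁺.
Mass: 579.5 × 147 = 85,180 g.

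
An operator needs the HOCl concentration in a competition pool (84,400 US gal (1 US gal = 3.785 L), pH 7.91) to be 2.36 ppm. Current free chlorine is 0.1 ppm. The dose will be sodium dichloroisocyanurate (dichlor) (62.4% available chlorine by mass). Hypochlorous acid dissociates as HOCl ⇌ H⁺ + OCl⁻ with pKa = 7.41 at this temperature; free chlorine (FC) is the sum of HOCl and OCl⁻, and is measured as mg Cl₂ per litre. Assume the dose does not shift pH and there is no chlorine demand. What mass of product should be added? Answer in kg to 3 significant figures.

4.98 kg

Volume: 84,400 US gal × 3.785 L/gal = 319,454 L.
[OCl⁻]/[HOCl] = 10^(pH − pKa) = 10^(7.91 − 7.41) = 3.162; fraction as HOCl = 1/(1 + 3.162) = 0.2403.
Free chlorine required for 2.36 ppm HOCl: 2.36 / 0.2403 = 9.823 ppm.
FC to add: 9.823 − 0.1 = 9.723 mg/L as Cl₂.
Cl₂ equivalent: 9.723 mg/L × 319,454 L = 3106 g.
Product at 62.4% available Cl: 3106 / 0.624 = 4978 g.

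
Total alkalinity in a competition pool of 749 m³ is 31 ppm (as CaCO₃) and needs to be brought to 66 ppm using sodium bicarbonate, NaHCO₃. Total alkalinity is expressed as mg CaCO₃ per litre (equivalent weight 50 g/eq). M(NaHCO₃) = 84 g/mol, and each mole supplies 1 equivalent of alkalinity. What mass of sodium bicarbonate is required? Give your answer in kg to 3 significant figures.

Volume: 749 m³ = 749,000 L.
Alkalinity to add: (66 − 31) = 35 mg/L as CaCO₃ × 749,000 L = 26,220 g as CaCO₃.
Equivalents: 26,220 g ÷ 50 g/eq = 524.3 eq.
NaHCO₃ supplies 1 eq per mole → 524.3 mol.
Mass: 524.3 mol × 84 g/mol = 44,040 g.

44.0 kg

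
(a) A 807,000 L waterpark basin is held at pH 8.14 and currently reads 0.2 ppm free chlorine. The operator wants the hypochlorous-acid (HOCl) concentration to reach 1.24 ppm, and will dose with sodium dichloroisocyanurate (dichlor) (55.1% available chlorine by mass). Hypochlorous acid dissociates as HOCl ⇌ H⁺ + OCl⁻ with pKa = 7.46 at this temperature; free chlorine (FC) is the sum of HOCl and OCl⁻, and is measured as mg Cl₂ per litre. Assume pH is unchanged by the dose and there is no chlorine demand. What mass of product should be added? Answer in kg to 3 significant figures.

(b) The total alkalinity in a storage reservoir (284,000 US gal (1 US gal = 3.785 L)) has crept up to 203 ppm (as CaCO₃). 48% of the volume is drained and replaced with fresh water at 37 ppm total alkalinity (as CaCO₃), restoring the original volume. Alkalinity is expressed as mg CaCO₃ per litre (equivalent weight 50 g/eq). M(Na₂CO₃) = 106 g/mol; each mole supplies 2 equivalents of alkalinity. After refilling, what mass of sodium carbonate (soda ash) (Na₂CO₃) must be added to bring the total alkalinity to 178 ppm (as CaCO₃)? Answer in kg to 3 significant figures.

(a) 10.2 kg; (b) 62.3 kg

(a) [OCl⁻]/[HOCl] = 10^(pH − pKa) = 10^(8.14 − 7.46) = 4.786; fraction as HOCl = 1/(1 + 4.786) = 0.1728.
(a) Free chlorine required for 1.24 ppm HOCl: 1.24 / 0.1728 = 7.175 ppm.
(a) FC to add: 7.175 − 0.2 = 6.975 mg/L as Cl₂.
(a) Cl₂ equivalent: 6.975 mg/L × 807,000 L = 5629 g.
(a) Product at 55.1% available Cl: 5629 / 0.551 = 10,220 g.

(b) Volume: 284,000 US gal × 3.785 L/gal = 1,074,940 L.
(b) After draining 48% and refilling: 203 × 0.52 + 37 × 0.48 = 123.32 ppm.
(b) Deficit to target: 178 − 123.32 = 54.68 mg/L.
(b) As CaCO₃: 54.68 mg/L × 1,074,940 L = 58,780 g; ÷ 50 g/eq ÷ 2 = 587.8 mol Na₂CO₃.
(b) Mass: 587.8 × 106 = 62,300 g.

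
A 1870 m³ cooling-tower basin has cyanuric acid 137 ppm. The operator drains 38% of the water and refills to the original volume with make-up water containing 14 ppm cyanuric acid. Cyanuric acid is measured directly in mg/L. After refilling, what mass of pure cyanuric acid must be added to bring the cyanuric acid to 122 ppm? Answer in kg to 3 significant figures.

59.4 kg

Volume: 1870 m³ = 1,870,000 L.
After draining 38% and refilling: 137 × 0.62 + 14 × 0.38 = 90.26 ppm.
Deficit to target: 122 − 90.26 = 31.74 mg/L.
Mass: 31.74 mg/L × 1,870,000 L = 59,350 g cyanuric acid.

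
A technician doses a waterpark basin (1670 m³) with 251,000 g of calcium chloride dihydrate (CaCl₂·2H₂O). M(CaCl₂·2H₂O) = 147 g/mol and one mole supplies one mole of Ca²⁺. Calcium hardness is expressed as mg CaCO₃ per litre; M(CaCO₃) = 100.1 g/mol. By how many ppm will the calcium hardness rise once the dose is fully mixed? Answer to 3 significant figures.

Volume: 1670 m³ = 1,670,000 L.
Moles of Ca²⁺: 251,000 g ÷ 147 g/mol = 1707 mol.
As CaCO₃: 1707 mol × 100.1 g/mol = 170,900 g.
Rise: 170,900 g / 1,670,000 L × 1000 = 102.3 mg/L.

102 ppm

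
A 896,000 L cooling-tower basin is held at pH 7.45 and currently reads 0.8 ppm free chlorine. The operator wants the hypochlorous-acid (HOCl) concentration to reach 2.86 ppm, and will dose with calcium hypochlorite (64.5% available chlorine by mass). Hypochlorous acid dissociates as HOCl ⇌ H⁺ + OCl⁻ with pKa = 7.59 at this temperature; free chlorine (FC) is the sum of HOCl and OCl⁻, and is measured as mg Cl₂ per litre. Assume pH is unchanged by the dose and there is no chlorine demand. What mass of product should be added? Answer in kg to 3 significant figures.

[OCl⁻]/[HOCl] = 10^(pH − pKa) = 10^(7.45 − 7.59) = 0.7244; fraction as HOCl = 1/(1 + 0.7244) = 0.5799.
Free chlorine required for 2.86 ppm HOCl: 2.86 / 0.5799 = 4.932 ppm.
FC to add: 4.932 − 0.8 = 4.132 mg/L as Cl₂.
Cl₂ equivalent: 4.132 mg/L × 896,000 L = 3702 g.
Product at 64.5% available Cl: 3702 / 0.645 = 5740 g.

5.74 kg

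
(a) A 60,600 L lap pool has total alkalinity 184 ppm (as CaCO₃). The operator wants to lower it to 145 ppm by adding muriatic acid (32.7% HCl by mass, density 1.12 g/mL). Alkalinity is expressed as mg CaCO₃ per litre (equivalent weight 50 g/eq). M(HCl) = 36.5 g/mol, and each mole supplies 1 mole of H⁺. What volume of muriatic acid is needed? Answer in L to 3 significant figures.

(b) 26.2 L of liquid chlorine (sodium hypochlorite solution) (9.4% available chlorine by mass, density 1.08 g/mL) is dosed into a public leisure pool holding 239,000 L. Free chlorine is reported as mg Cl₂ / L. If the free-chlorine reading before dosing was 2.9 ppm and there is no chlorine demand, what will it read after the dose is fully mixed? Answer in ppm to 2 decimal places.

(a) 4.71 L; (b) 14.03 ppm

(a) Alkalinity to neutralize: (184 − 145) = 39 mg/L as CaCO₃ × 60,600 L = 2363 g as CaCO₃.
(a) Equivalents of H⁺ required: 2363 ÷ 50 g/eq = 47.27 eq = 47.27 mol HCl.
(a) Mass of HCl: 47.27 × 36.5 = 1725 g.
(a) Mass of 32.7% solution: 1725 / 0.327 = 5276 g.
(a) Volume: 5276 g ÷ 1.12 g/mL = 4711 mL.

(b) Mass of solution: 26.2 L × 1000 mL/L × 1.08 g/mL = 28,300 g.
(b) Available chlorine delivered: 28,300 g × 0.094 = 2660 g as Cl₂.
(b) Concentration rise: 2660 g / 239,000 L = 11.13 mg/L = 11.13 ppm.
(b) Final FC: 2.9 + 11.13 = 14.03 ppm.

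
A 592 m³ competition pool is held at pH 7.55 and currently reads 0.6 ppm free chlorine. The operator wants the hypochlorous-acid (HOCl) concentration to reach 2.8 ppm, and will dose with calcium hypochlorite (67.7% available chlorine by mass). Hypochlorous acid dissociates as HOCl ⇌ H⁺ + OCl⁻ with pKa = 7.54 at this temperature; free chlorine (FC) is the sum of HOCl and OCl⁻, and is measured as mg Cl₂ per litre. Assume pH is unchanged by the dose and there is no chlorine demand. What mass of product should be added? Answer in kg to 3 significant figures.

Volume: 592 m³ = 592,000 L.
[OCl⁻]/[HOCl] = 10^(pH − pKa) = 10^(7.55 − 7.54) = 1.023; fraction as HOCl = 1/(1 + 1.023) = 0.4942.
Free chlorine required for 2.8 ppm HOCl: 2.8 / 0.4942 = 5.665 ppm.
FC to add: 5.665 − 0.6 = 5.065 mg/L as Cl₂.
Cl₂ equivalent: 5.065 mg/L × 592,000 L = 2999 g.
Product at 67.7% available Cl: 2999 / 0.677 = 4429 g.

4.43 kg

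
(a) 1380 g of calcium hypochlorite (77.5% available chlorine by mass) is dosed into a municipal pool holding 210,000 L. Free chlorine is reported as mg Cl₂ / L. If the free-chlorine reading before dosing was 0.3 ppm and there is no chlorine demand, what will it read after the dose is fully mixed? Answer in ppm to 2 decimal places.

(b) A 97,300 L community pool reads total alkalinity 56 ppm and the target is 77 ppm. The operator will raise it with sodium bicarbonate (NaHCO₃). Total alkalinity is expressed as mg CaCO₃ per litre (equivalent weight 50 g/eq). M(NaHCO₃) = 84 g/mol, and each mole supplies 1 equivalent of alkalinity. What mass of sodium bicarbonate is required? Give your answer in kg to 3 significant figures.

(a) 5.39 ppm; (b) 3.43 kg

(a) Available chlorine delivered: 1380 g × 0.775 = 1070 g as Cl₂.
(a) Concentration rise: 1070 g / 210,000 L = 5.093 mg/L = 5.09 ppm.
(a) Final FC: 0.3 + 5.09 = 5.39 ppm.

(b) Alkalinity to add: (77 − 56) = 21 mg/L as CaCO₃ × 97,300 L = 2043 g as CaCO₃.
(b) Equivalents: 2043 g ÷ 50 g/eq = 40.87 eq.
(b) NaHCO₃ supplies 1 eq per mole → 40.87 mol.
(b) Mass: 40.87 mol × 84 g/mol = 3433 g.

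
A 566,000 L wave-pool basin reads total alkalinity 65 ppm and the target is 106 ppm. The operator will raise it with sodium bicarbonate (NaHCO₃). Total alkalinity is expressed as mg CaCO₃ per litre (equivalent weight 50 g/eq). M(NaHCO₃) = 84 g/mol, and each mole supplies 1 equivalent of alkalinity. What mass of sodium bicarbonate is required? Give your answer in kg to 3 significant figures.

Alkalinity to add: (106 − 65) = 41 mg/L as CaCO₃ × 566,000 L = 23,210 g as CaCO₃.
Equivalents: 23,210 g ÷ 50 g/eq = 464.1 eq.
NaHCO₃ supplies 1 eq per mole → 464.1 mol.
Mass: 464.1 mol × 84 g/mol = 38,990 g.

39.0 kg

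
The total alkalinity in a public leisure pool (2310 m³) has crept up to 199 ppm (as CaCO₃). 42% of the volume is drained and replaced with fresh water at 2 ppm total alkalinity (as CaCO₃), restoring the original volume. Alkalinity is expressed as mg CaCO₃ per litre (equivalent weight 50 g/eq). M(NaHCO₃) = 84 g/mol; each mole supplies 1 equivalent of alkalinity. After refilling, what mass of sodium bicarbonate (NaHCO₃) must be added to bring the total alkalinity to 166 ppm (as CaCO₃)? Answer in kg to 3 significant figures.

193 kg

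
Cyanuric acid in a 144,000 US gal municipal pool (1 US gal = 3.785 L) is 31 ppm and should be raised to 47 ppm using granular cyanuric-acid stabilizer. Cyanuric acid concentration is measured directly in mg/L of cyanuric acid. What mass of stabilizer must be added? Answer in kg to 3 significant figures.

8.72 kg

Volume: 144,000 US gal × 3.785 L/gal = 545,040 L.
CYA to add: (47 − 31) = 16 mg/L × 545,040 L = 8721 g cyanuric acid.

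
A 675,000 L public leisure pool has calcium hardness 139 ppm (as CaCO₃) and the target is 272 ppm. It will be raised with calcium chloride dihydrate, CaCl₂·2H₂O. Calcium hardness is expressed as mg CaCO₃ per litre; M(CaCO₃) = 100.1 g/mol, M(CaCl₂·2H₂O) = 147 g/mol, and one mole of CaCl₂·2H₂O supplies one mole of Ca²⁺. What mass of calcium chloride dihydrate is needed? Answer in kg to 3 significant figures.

Hardness to add: (272 − 139) = 133 mg/L as CaCO₃ × 675,000 L = 89,780 g as CaCO₃.
Moles of Ca²⁺ (1 mol Ca²⁺ ≡ 1 mol CaCO₃): 89,780 / 100.1 g/mol = 896.9 mol.
Mass of CaCl₂·2H₂O: 896.9 × 147 = 131,800 g.

132 kg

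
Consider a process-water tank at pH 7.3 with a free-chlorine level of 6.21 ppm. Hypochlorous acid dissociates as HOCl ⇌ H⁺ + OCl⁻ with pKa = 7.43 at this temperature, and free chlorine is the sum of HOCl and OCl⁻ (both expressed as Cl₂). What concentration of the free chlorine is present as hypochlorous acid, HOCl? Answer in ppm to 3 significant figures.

3.57 ppm

[OCl⁻]/[HOCl] = 10^(pH − pKa) = 10^(7.3 − 7.43) = 10^-0.13 = 0.7413.
Fraction as HOCl = 1 / (1 + 0.7413) = 0.5743.
HOCl = 0.5743 × 6.21 ppm = 3.566 ppm.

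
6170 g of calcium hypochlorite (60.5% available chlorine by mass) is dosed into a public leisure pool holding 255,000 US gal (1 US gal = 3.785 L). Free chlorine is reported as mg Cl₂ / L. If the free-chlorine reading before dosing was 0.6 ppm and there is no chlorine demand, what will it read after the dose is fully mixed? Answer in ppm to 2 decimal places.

4.47 ppm

Volume: 255,000 US gal × 3.785 L/gal = 965,175 L.
Available chlorine delivered: 6170 g × 0.605 = 3733 g as Cl₂.
Concentration rise: 3733 g / 965,175 L = 3.868 mg/L = 3.87 ppm.
Final FC: 0.6 + 3.87 = 4.47 ppm.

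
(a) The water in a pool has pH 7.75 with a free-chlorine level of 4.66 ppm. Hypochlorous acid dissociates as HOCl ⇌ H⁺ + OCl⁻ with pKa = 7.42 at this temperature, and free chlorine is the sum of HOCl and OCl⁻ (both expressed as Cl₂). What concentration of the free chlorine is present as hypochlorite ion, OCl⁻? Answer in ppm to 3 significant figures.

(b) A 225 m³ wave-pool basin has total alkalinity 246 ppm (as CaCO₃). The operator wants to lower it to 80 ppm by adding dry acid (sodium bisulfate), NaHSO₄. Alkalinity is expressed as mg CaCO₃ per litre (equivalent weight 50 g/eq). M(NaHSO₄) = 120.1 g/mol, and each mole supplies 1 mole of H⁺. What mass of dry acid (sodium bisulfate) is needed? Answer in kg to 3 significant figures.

(a) [OCl⁻]/[HOCl] = 10^(pH − pKa) = 10^(7.75 − 7.42) = 10^0.33 = 2.138.
(a) Fraction as HOCl = 1 / (1 + 2.138) = 0.3187.
(a) OCl⁻ = (1 − 0.3187) × 4.66 ppm = 3.175 ppm.

(b) Volume: 225 m³ = 225,000 L.
(b) Alkalinity to neutralize: (246 − 80) = 166 mg/L as CaCO₃ × 225,000 L = 37,350 g as CaCO₃.
(b) Equivalents of H⁺ required: 37,350 ÷ 50 g/eq = 747 eq = 747 mol NaHSO₄.
(b) Mass of NaHSO₄: 747 × 120.1 = 89,710 g.

(a) 3.17 ppm; (b) 89.7 kg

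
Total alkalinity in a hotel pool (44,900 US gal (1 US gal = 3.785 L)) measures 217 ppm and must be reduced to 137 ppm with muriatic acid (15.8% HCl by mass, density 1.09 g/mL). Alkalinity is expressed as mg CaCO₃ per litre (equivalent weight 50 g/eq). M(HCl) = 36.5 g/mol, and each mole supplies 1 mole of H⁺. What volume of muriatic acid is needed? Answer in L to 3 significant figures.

Volume: 44,900 US gal × 3.785 L/gal = 169,946 L.
Alkalinity to neutralize: (217 − 137) = 80 mg/L as CaCO₃ × 169,946 L = 13,600 g as CaCO₃.
Equivalents of H⁺ required: 13,600 ÷ 50 g/eq = 271.9 eq = 271.9 mol HCl.
Mass of HCl: 271.9 × 36.5 = 9925 g.
Mass of 15.8% solution: 9925 / 0.158 = 62,820 g.
Volume: 62,820 g ÷ 1.09 g/mL = 57,630 mL.

57.6 L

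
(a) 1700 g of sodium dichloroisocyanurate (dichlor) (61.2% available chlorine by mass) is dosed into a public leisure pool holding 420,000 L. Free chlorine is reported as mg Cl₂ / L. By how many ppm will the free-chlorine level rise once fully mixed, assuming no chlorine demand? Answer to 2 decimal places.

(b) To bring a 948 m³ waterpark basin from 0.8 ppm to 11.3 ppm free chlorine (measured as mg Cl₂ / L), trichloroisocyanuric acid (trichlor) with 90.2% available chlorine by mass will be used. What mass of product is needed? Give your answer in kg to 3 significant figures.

(a) Available chlorine delivered: 1700 g × 0.612 = 1040 g as Cl₂.
(a) Concentration rise: 1040 g / 420,000 L = 2.477 mg/L = 2.48 ppm.

(b) Volume: 948 m³ = 948,000 L.
(b) Chlorine deficit: 11.3 − 0.8 = 10.5 ppm = 10.5 mg/L as Cl₂.
(b) Cl₂ equivalent needed: 10.5 mg/L × 948,000 L = 9,954,000 mg = 9954 g.
(b) Product at 90.2% available chlorine: 9954 / 0.902 = 11,040 g.

(a) 2.48 ppm; (b) 11.0 kg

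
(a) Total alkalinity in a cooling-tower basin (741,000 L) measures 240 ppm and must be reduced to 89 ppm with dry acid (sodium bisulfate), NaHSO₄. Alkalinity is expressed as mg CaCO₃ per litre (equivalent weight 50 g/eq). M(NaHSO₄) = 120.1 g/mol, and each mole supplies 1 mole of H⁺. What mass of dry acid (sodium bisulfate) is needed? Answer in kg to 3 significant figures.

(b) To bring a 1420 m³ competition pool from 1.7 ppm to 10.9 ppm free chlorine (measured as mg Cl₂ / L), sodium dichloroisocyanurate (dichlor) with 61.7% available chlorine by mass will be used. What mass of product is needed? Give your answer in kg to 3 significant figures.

(a) Alkalinity to neutralize: (240 − 89) = 151 mg/L as CaCO₃ × 741,000 L = 111,900 g as CaCO₃.
(a) Equivalents of H⁺ required: 111,900 ÷ 50 g/eq = 2238 eq = 2238 mol NaHSO₄.
(a) Mass of NaHSO₄: 2238 × 120.1 = 268,800 g.

(b) Volume: 1420 m³ = 1,420,000 L.
(b) Chlorine deficit: 10.9 − 1.7 = 9.2 ppm = 9.2 mg/L as Cl₂.
(b) Cl₂ equivalent needed: 9.2 mg/L × 1,420,000 L = 13,060,000 mg = 13,060 g.
(b) Product at 61.7% available chlorine: 13,060 / 0.617 = 21,170 g.

(a) 269 kg; (b) 21.2 kg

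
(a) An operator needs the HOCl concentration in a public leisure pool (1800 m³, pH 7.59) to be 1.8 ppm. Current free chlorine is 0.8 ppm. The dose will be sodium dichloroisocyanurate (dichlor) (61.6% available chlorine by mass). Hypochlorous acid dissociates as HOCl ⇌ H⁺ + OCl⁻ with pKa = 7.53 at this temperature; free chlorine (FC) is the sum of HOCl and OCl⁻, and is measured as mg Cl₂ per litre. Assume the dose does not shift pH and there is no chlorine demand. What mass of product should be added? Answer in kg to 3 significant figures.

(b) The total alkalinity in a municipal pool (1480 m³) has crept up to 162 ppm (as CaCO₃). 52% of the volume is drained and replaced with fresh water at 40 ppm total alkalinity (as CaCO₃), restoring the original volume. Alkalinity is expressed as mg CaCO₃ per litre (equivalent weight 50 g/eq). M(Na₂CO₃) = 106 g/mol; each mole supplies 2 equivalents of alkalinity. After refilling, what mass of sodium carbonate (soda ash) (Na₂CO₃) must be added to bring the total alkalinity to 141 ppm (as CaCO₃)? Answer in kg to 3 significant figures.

(a) 8.96 kg; (b) 66.6 kg

(a) Volume: 1800 m³ = 1,800,000 L.
(a) [OCl⁻]/[HOCl] = 10^(pH − pKa) = 10^(7.59 − 7.53) = 1.148; fraction as HOCl = 1/(1 + 1.148) = 0.4655.
(a) Free chlorine required for 1.8 ppm HOCl: 1.8 / 0.4655 = 3.867 ppm.
(a) FC to add: 3.867 − 0.8 = 3.067 mg/L as Cl₂.
(a) Cl₂ equivalent: 3.067 mg/L × 1,800,000 L = 5520 g.
(a) Product at 61.6% available Cl: 5520 / 0.616 = 8961 g.

(b) Volume: 1480 m³ = 1,480,000 L.
(b) After draining 52% and refilling: 162 × 0.48 + 40 × 0.52 = 98.56 ppm.
(b) Deficit to target: 141 − 98.56 = 42.44 mg/L.
(b) As CaCO₃: 42.44 mg/L × 1,480,000 L = 62,810 g; ÷ 50 g/eq ÷ 2 = 628.1 mol Na₂CO₃.
(b) Mass: 628.1 × 106 = 66,580 g.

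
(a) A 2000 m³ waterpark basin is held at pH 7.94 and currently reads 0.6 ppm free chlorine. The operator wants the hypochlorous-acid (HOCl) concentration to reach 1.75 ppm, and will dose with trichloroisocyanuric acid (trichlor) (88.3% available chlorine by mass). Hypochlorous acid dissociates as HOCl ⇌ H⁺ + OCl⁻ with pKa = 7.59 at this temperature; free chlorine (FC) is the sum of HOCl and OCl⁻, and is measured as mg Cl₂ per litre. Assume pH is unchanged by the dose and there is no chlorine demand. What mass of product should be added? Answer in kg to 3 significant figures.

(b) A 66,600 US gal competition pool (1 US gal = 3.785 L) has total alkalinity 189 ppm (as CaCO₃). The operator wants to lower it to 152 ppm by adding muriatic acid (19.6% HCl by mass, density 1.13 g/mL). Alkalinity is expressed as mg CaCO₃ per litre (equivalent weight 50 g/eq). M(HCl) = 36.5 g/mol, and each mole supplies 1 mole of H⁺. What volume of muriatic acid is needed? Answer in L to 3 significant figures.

(a) Volume: 2000 m³ = 2,000,000 L.
(a) [OCl⁻]/[HOCl] = 10^(pH − pKa) = 10^(7.94 − 7.59) = 2.239; fraction as HOCl = 1/(1 + 2.239) = 0.3088.
(a) Free chlorine required for 1.75 ppm HOCl: 1.75 / 0.3088 = 5.668 ppm.
(a) FC to add: 5.668 − 0.6 = 5.068 mg/L as Cl₂.
(a) Cl₂ equivalent: 5.068 mg/L × 2,000,000 L = 10,140 g.
(a) Product at 88.3% available Cl: 10,140 / 0.883 = 11,480 g.

(b) Volume: 66,600 US gal × 3.785 L/gal = 252,081 L.
(b) Alkalinity to neutralize: (189 − 152) = 37 mg/L as CaCO₃ × 252,081 L = 9327 g as CaCO₃.
(b) Equivalents of H⁺ required: 9327 ÷ 50 g/eq = 186.5 eq = 186.5 mol HCl.
(b) Mass of HCl: 186.5 × 36.5 = 6809 g.
(b) Mass of 19.6% solution: 6809 / 0.196 = 34,740 g.
(b) Volume: 34,740 g ÷ 1.13 g/mL = 30,740 mL.

(a) 11.5 kg; (b) 30.7 L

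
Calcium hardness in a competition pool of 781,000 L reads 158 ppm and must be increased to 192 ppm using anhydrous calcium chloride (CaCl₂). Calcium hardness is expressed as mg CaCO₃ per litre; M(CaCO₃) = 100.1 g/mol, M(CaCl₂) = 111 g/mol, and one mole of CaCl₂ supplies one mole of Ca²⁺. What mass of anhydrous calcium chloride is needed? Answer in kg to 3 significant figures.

Hardness to add: (192 − 158) = 34 mg/L as CaCO₃ × 781,000 L = 26,550 g as CaCO₃.
Moles of Ca²⁺ (1 mol Ca²⁺ ≡ 1 mol CaCO₃): 26,550 / 100.1 g/mol = 265.3 mol.
Mass of CaCl₂: 265.3 × 111 = 29,450 g.

29.4 kg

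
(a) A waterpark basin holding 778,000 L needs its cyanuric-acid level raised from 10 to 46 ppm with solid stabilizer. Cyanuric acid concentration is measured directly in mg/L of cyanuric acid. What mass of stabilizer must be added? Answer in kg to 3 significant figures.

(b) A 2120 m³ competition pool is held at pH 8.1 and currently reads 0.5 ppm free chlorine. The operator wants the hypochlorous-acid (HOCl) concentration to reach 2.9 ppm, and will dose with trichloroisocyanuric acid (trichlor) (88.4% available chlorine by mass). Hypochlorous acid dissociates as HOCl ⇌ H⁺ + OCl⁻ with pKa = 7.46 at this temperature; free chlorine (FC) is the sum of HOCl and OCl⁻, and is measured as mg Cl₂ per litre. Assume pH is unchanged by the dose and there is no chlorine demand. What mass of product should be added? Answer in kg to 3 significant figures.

(a) CYA to add: (46 − 10) = 36 mg/L × 778,000 L = 28,010 g cyanuric acid.

(b) Volume: 2120 m³ = 2,120,000 L.
(b) [OCl⁻]/[HOCl] = 10^(pH − pKa) = 10^(8.1 − 7.46) = 4.365; fraction as HOCl = 1/(1 + 4.365) = 0.1864.
(b) Free chlorine required for 2.9 ppm HOCl: 2.9 / 0.1864 = 15.56 ppm.
(b) FC to add: 15.56 − 0.5 = 15.06 mg/L as Cl₂.
(b) Cl₂ equivalent: 15.06 mg/L × 2,120,000 L = 31,920 g.
(b) Product at 88.4% available Cl: 31,920 / 0.884 = 36,110 g.

(a) 28.0 kg; (b) 36.1 kg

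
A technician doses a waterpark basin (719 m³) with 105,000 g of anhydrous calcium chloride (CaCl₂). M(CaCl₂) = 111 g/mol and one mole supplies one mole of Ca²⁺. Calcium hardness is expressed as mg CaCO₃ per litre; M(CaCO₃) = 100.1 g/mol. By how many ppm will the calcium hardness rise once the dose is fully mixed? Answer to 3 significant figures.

Volume: 719 m³ = 719,000 L.
Moles of Ca²⁺: 105,000 g ÷ 111 g/mol = 945.9 mol.
As CaCO₃: 945.9 mol × 100.1 g/mol = 94,690 g.
Rise: 94,690 g / 719,000 L × 1000 = 131.7 mg/L.

132 ppm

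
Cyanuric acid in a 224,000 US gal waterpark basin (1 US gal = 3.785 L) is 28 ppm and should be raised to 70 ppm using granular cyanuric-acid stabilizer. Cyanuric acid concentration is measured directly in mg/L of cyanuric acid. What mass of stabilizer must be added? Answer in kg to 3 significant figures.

Volume: 224,000 US gal × 3.785 L/gal = 847,840 L.
CYA to add: (70 − 28) = 42 mg/L × 847,840 L = 35,610 g cyanuric acid.

35.6 kg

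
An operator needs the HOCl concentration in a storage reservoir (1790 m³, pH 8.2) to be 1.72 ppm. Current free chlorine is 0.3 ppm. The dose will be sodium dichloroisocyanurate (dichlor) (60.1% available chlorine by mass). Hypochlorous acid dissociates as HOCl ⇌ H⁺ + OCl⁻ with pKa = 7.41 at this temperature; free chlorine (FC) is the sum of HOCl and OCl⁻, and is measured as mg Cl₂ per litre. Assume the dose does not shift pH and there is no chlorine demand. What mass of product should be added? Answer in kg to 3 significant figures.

Volume: 1790 m³ = 1,790,000 L.
[OCl⁻]/[HOCl] = 10^(pH − pKa) = 10^(8.2 − 7.41) = 6.166; fraction as HOCl = 1/(1 + 6.166) = 0.1395.
Free chlorine required for 1.72 ppm HOCl: 1.72 / 0.1395 = 12.33 ppm.
FC to add: 12.33 − 0.3 = 12.03 mg/L as Cl₂.
Cl₂ equivalent: 12.03 mg/L × 1,790,000 L = 21,530 g.
Product at 60.1% available Cl: 21,530 / 0.601 = 35,820 g.

35.8 kg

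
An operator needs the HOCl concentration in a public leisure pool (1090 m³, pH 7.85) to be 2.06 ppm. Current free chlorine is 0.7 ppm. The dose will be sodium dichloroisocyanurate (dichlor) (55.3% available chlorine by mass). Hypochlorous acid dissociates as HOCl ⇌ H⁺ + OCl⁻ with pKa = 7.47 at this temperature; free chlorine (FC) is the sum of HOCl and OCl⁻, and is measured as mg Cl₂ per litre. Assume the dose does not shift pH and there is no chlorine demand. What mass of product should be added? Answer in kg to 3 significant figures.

Volume: 1090 m³ = 1,090,000 L.
[OCl⁻]/[HOCl] = 10^(pH − pKa) = 10^(7.85 − 7.47) = 2.399; fraction as HOCl = 1/(1 + 2.399) = 0.2942.
Free chlorine required for 2.06 ppm HOCl: 2.06 / 0.2942 = 7.002 ppm.
FC to add: 7.002 − 0.7 = 6.302 mg/L as Cl₂.
Cl₂ equivalent: 6.302 mg/L × 1,090,000 L = 6869 g.
Product at 55.3% available Cl: 6869 / 0.553 = 12,420 g.

12.4 kg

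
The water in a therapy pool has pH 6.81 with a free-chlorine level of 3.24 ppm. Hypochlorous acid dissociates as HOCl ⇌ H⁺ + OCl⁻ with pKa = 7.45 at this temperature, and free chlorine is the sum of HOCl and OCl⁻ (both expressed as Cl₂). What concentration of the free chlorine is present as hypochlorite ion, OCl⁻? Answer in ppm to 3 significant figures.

0.604 ppm

[OCl⁻]/[HOCl] = 10^(pH − pKa) = 10^(6.81 − 7.45) = 10^-0.64 = 0.2291.
Fraction as HOCl = 1 / (1 + 0.2291) = 0.8136.
OCl⁻ = (1 − 0.8136) × 3.24 ppm = 0.6039 ppm.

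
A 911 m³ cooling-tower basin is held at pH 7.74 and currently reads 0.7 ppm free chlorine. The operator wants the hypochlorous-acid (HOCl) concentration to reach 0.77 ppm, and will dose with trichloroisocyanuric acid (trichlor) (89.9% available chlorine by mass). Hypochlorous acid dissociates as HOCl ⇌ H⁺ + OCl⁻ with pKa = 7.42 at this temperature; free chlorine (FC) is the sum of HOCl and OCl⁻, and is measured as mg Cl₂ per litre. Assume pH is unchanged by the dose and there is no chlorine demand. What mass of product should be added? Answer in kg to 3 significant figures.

1.70 kg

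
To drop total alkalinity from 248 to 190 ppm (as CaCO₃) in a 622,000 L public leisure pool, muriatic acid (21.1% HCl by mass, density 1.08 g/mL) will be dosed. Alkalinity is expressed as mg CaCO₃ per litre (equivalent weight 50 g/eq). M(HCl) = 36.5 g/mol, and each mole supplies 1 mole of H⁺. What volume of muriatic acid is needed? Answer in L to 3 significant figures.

Alkalinity to neutralize: (248 − 190) = 58 mg/L as CaCO₃ × 622,000 L = 36,080 g as CaCO₃.
Equivalents of H⁺ required: 36,080 ÷ 50 g/eq = 721.5 eq = 721.5 mol HCl.
Mass of HCl: 721.5 × 36.5 = 26,340 g.
Mass of 21.1% solution: 26,340 / 0.211 = 124,800 g.
Volume: 124,800 g ÷ 1.08 g/mL = 115,600 mL.

116 L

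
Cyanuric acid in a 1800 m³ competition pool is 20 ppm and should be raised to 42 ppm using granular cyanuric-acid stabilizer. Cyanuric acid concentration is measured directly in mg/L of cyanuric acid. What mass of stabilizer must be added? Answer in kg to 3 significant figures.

Volume: 1800 m³ = 1,800,000 L.
CYA to add: (42 − 20) = 22 mg/L × 1,800,000 L = 39,600 g cyanuric acid.

39.6 kg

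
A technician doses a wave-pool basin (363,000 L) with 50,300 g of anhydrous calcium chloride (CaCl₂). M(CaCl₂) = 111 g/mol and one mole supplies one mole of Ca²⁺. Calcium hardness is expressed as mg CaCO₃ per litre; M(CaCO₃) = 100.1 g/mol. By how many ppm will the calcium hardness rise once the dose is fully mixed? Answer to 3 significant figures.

125 ppm

Moles of Ca²⁺: 50,300 g ÷ 111 g/mol = 453.2 mol.
As CaCO₃: 453.2 mol × 100.1 g/mol = 45,360 g.
Rise: 45,360 g / 363,000 L × 1000 = 125 mg/L.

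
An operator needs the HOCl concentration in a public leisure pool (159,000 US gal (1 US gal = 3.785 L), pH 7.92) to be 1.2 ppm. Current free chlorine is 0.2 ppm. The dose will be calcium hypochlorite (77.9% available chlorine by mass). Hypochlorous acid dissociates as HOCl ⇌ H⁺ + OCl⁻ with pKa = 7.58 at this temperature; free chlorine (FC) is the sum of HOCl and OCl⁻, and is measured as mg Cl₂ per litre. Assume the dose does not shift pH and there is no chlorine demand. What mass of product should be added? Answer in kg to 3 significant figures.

2.80 kg

Volume: 159,000 US gal × 3.785 L/gal = 601,815 L.
[OCl⁻]/[HOCl] = 10^(pH − pKa) = 10^(7.92 − 7.58) = 2.188; fraction as HOCl = 1/(1 + 2.188) = 0.3137.
Free chlorine required for 1.2 ppm HOCl: 1.2 / 0.3137 = 3.825 ppm.
FC to add: 3.825 − 0.2 = 3.625 mg/L as Cl₂.
Cl₂ equivalent: 3.625 mg/L × 601,815 L = 2182 g.
Product at 77.9% available Cl: 2182 / 0.779 = 2801 g.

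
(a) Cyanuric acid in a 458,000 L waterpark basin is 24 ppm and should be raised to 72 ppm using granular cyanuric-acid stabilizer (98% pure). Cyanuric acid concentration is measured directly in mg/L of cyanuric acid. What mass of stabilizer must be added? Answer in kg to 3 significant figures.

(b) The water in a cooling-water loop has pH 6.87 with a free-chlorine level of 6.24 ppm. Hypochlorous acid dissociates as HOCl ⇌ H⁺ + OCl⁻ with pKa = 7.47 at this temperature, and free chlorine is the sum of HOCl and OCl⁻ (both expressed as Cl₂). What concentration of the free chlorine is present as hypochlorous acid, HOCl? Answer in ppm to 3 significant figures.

(a) CYA to add: (72 − 24) = 48 mg/L × 458,000 L = 21,980 g cyanuric acid.
(a) At 98% purity: 21,980 / 0.98 = 22,430 g product.

(b) [OCl⁻]/[HOCl] = 10^(pH − pKa) = 10^(6.87 − 7.47) = 10^-0.60 = 0.2512.
(b) Fraction as HOCl = 1 / (1 + 0.2512) = 0.7992.
(b) HOCl = 0.7992 × 6.24 ppm = 4.987 ppm.

(a) 22.4 kg; (b) 4.99 ppm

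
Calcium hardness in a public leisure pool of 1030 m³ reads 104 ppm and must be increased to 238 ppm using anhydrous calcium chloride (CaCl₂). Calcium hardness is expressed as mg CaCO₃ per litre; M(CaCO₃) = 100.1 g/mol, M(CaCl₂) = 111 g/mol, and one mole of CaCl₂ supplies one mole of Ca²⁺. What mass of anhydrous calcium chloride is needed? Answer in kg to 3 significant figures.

153 kg

Volume: 1030 m³ = 1,030,000 L.
Hardness to add: (238 − 104) = 134 mg/L as CaCO₃ × 1,030,000 L = 138,000 g as CaCO₃.
Moles of Ca²⁺ (1 mol Ca²⁺ ≡ 1 mol CaCO₃): 138,000 / 100.1 g/mol = 1379 mol.
Mass of CaCl₂: 1379 × 111 = 153,000 g.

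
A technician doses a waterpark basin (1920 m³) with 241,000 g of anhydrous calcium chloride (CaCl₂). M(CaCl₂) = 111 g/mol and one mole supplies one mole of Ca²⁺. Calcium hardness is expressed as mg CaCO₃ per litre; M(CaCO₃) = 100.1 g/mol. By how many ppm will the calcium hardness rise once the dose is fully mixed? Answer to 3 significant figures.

Volume: 1920 m³ = 1,920,000 L.
Moles of Ca²⁺: 241,000 g ÷ 111 g/mol = 2171 mol.
As CaCO₃: 2171 mol × 100.1 g/mol = 217,300 g.
Rise: 217,300 g / 1,920,000 L × 1000 = 113.2 mg/L.

113 ppm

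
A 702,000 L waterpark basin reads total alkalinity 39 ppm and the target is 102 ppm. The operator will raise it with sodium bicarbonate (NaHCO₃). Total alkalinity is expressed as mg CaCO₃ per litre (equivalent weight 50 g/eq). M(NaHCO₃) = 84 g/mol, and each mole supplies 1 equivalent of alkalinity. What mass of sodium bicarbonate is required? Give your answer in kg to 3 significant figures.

Alkalinity to add: (102 − 39) = 63 mg/L as CaCO₃ × 702,000 L = 44,230 g as CaCO₃.
Equivalents: 44,230 g ÷ 50 g/eq = 884.5 eq.
NaHCO₃ supplies 1 eq per mole → 884.5 mol.
Mass: 884.5 mol × 84 g/mol = 74,300 g.

74.3 kg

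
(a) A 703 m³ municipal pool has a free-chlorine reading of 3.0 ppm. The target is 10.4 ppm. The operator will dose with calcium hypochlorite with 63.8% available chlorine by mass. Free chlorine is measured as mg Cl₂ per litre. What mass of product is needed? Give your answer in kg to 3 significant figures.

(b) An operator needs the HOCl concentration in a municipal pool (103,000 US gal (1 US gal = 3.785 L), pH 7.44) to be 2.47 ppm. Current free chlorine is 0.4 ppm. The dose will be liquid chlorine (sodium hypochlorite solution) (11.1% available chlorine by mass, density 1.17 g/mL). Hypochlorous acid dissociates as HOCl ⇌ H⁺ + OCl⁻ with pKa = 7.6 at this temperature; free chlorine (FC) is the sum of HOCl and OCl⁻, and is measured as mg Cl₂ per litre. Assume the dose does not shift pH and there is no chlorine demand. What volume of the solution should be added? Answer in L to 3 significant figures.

(a) 8.15 kg; (b) 11.3 L

(a) Volume: 703 m³ = 703,000 L.
(a) Chlorine deficit: 10.4 − 3.0 = 7.4 ppm = 7.4 mg/L as Cl₂.
(a) Cl₂ equivalent needed: 7.4 mg/L × 703,000 L = 5,202,000 mg = 5202 g.
(a) Product at 63.8% available chlorine: 5202 / 0.638 = 8154 g.

(b) Volume: 103,000 US gal × 3.785 L/gal = 389,855 L.
(b) [OCl⁻]/[HOCl] = 10^(pH − pKa) = 10^(7.44 − 7.6) = 0.6918; fraction as HOCl = 1/(1 + 0.6918) = 0.5911.
(b) Free chlorine required for 2.47 ppm HOCl: 2.47 / 0.5911 = 4.179 ppm.
(b) FC to add: 4.179 − 0.4 = 3.779 mg/L as Cl₂.
(b) Cl₂ equivalent: 3.779 mg/L × 389,855 L = 1473 g.
(b) Product at 11.1% available Cl: 1473 / 0.111 = 13,270 g.
(b) Volume: 13,270 g ÷ 1.17 g/mL = 11,340 mL.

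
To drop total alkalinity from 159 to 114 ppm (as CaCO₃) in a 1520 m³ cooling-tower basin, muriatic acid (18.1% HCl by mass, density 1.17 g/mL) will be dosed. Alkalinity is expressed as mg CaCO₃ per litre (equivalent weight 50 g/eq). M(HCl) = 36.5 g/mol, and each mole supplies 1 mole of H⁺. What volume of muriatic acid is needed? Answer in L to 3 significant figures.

236 L

Volume: 1520 m³ = 1,520,000 L.
Alkalinity to neutralize: (159 − 114) = 45 mg/L as CaCO₃ × 1,520,000 L = 68,400 g as CaCO₃.
Equivalents of H⁺ required: 68,400 ÷ 50 g/eq = 1368 eq = 1368 mol HCl.
Mass of HCl: 1368 × 36.5 = 49,930 g.
Mass of 18.1% solution: 49,930 / 0.181 = 275,900 g.
Volume: 275,900 g ÷ 1.17 g/mL = 235,800 mL.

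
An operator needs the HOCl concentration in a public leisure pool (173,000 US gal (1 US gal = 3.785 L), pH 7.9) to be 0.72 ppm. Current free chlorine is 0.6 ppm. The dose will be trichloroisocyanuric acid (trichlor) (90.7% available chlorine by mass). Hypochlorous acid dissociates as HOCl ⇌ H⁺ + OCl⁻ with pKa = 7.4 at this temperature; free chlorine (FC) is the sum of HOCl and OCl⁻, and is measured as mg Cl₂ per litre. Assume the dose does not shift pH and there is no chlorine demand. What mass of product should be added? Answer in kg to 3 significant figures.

Volume: 173,000 US gal × 3.785 L/gal = 654,805 L.
[OCl⁻]/[HOCl] = 10^(pH − pKa) = 10^(7.9 − 7.4) = 3.162; fraction as HOCl = 1/(1 + 3.162) = 0.2403.
Free chlorine required for 0.72 ppm HOCl: 0.72 / 0.2403 = 2.997 ppm.
FC to add: 2.997 − 0.6 = 2.397 mg/L as Cl₂.
Cl₂ equivalent: 2.397 mg/L × 654,805 L = 1569 g.
Product at 90.7% available Cl: 1569 / 0.907 = 1730 g.

1.73 kg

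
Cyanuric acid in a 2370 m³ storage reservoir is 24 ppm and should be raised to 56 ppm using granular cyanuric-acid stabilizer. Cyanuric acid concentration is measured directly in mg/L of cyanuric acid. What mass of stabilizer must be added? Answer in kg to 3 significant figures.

75.8 kg

Volume: 2370 m³ = 2,370,000 L.
CYA to add: (56 − 24) = 32 mg/L × 2,370,000 L = 75,840 g cyanuric acid.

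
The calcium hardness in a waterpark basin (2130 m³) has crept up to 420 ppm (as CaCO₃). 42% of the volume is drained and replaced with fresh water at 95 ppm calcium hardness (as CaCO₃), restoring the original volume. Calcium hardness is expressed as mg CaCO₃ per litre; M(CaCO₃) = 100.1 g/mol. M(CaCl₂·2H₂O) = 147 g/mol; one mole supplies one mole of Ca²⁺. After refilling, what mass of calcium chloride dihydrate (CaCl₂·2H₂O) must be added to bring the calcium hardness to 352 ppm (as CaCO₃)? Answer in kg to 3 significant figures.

214 kg

Volume: 2130 m³ = 2,130,000 L.
After draining 42% and refilling: 420 × 0.58 + 95 × 0.42 = 283.5 ppm.
Deficit to target: 352 − 283.5 = 68.5 mg/L.
As CaCO₃: 68.5 mg/L × 2,130,000 L = 145,900 g; ÷ 100.1 = 1458 mol Ca²⁺.
Mass: 1458 × 147 = 214,300 g.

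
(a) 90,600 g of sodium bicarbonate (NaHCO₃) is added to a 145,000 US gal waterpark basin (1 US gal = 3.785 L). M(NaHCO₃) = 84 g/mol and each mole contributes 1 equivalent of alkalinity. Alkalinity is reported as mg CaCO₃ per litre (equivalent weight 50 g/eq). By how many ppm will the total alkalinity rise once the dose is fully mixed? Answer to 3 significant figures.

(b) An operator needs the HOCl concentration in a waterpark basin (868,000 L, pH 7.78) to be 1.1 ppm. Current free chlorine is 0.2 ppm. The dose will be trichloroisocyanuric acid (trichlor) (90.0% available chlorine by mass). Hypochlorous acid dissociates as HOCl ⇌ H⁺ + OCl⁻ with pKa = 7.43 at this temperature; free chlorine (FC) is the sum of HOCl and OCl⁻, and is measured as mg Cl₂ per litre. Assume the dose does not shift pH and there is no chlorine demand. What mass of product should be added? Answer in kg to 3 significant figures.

(a) 98.3 ppm; (b) 3.24 kg

(a) Volume: 145,000 US gal × 3.785 L/gal = 548,825 L.
(a) Moles of NaHCO₃: 90,600 g ÷ 84 g/mol = 1079 mol → 1079 eq of alkalinity.
(a) As CaCO₃: 1079 eq × 50 g/eq = 53,930 g.
(a) Rise: 53,930 g / 548,825 L × 1000 = 98.26 mg/L.

(b) [OCl⁻]/[HOCl] = 10^(pH − pKa) = 10^(7.78 − 7.43) = 2.239; fraction as HOCl = 1/(1 + 2.239) = 0.3088.
(b) Free chlorine required for 1.1 ppm HOCl: 1.1 / 0.3088 = 3.563 ppm.
(b) FC to add: 3.563 − 0.2 = 3.363 mg/L as Cl₂.
(b) Cl₂ equivalent: 3.363 mg/L × 868,000 L = 2919 g.
(b) Product at 90.0% available Cl: 2919 / 0.9 = 3243 g.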